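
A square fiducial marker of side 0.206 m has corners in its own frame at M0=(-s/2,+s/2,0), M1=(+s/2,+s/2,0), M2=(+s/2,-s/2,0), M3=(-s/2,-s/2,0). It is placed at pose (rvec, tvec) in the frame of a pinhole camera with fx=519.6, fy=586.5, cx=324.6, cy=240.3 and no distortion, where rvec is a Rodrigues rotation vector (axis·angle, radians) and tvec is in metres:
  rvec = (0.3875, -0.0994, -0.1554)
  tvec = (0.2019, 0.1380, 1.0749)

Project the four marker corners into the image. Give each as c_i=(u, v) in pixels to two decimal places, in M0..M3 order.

Intrinsics K: fx=519.6, fy=586.5, cx=324.6, cy=240.3
Marker side s = 0.206 m; corners in marker frame (Z=0):
  M0 = (-0.1030, +0.1030, 0)
  M1 = (+0.1030, +0.1030, 0)
  M2 = (+0.1030, -0.1030, 0)
  M3 = (-0.1030, -0.1030, 0)
rvec = (0.3875, -0.0994, -0.1554), |rvec| = θ = 0.42917 rad = 24.590°
Rodrigues: sinθ=0.41612, 1−cosθ=0.09069; R = I + sinθ·[k]× + (1−cosθ)·[k]×²:
    [+0.98324 +0.13171 -0.12603]
    [-0.16964 +0.91418 -0.36811]
    [+0.06673 +0.38332 +0.92120]
t = (0.2019, 0.1380, 1.0749) m
M0: Pc = R·M0+t = (+0.11419, +0.24963, +1.10751); u = 519.6·(+0.11419)/1.10751 + 324.6 = 378.1743, v = 586.5·(+0.24963)/1.10751 + 240.3 = 372.4973
M1: Pc = R·M1+t = (+0.31674, +0.21469, +1.12125); u = 519.6·(+0.31674)/1.12125 + 324.6 = 471.3804, v = 586.5·(+0.21469)/1.12125 + 240.3 = 352.5976
M2: Pc = R·M2+t = (+0.28961, +0.02637, +1.04229); u = 519.6·(+0.28961)/1.04229 + 324.6 = 468.9747, v = 586.5·(+0.02637)/1.04229 + 240.3 = 255.1368
M3: Pc = R·M3+t = (+0.08706, +0.06131, +1.02855); u = 519.6·(+0.08706)/1.02855 + 324.6 = 368.5808, v = 586.5·(+0.06131)/1.02855 + 240.3 = 275.2618

c0=(378.17, 372.50) c1=(471.38, 352.60) c2=(468.97, 255.14) c3=(368.58, 275.26)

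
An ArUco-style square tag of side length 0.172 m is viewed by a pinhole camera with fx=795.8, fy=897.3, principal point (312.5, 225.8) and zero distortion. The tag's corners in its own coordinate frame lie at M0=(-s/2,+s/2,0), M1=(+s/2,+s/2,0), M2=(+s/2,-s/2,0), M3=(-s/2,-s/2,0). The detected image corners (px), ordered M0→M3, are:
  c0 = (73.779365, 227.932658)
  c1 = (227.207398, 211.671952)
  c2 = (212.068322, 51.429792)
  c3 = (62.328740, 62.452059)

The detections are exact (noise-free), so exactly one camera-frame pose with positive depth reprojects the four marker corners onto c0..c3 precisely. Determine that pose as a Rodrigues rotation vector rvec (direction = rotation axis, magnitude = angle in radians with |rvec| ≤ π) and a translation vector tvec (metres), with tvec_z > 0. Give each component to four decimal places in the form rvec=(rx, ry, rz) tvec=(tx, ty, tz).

Intrinsics K: fx=795.8, fy=897.3, cx=312.5, cy=225.8
Marker side s = 0.172 m; corners in marker frame (Z=0):
  M0 = (-0.0860, +0.0860, 0)
  M1 = (+0.0860, +0.0860, 0)
  M2 = (+0.0860, -0.0860, 0)
  M3 = (-0.0860, -0.0860, 0)
Detected image corners:
  c0 = (73.779365, 227.932658) px
  c1 = (227.207398, 211.671952) px
  c2 = (212.068322, 51.429792) px
  c3 = (62.328740, 62.452059) px
Planar DLT: solve 8×8 A·h = b for H (H[2,2]=1):
  H  [+906.16846 +54.91248 +144.88972]
  H  [-55.04583 +924.95521 +137.17211]
  H  [+0.17388 -0.15672 +1.00000]
B = K⁻¹H; ‖b₁‖=1.089521, ‖b₂‖=1.089521; λ = 2/(‖b₁‖+‖b₂‖) = 0.917835, sign → tz>0 ⇒ λ=+0.917835
r₁ = λ·B[:,0] = (+0.98246,-0.09647,+0.15959); r₂ = λ·B[:,1] = (+0.11982,+0.98232,-0.14384)
r₃ = r₁×r₂ = (-0.14289,+0.16044,+0.97665); SVD([r₁ r₂ r₃]) → R = UVᵀ:
  R  [+0.98246 +0.11982 -0.14289]
  R  [-0.09647 +0.98232 +0.16044]
  R  [+0.15959 -0.14384 +0.97665]
t = (-0.19331, -0.09066, +0.91783) m
tr R = 2.941426; θ = arccos((tr R − 1)/2) = 0.242616 rad = 13.901°
axis k = ((R−Rᵀ)₃₂, (R−Rᵀ)₁₃, (R−Rᵀ)₂₁) / (2 sinθ) = (-0.633286, -0.629544, -0.450137)
rvec = θ·k = (-0.153645, -0.152737, -0.109210)

rvec=(-0.1536, -0.1527, -0.1092) tvec=(-0.1933, -0.0907, 0.9178)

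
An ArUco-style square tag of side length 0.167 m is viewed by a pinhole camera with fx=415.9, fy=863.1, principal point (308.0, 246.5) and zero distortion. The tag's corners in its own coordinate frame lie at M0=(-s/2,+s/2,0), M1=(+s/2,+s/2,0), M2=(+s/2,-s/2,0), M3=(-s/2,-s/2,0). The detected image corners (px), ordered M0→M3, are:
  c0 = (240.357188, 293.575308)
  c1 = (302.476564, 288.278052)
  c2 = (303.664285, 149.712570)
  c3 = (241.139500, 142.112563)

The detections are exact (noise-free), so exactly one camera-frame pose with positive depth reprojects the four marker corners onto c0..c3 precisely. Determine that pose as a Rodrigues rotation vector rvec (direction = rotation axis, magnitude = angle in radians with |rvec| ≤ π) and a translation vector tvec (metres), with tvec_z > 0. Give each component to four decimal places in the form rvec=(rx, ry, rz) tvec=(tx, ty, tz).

rvec=(0.0511, -0.5589, 0.0047) tvec=(-0.0831, -0.0320, 0.9962)

Intrinsics K: fx=415.9, fy=863.1, cx=308.0, cy=246.5
Marker side s = 0.167 m; corners in marker frame (Z=0):
  M0 = (-0.0835, +0.0835, 0)
  M1 = (+0.0835, +0.0835, 0)
  M2 = (+0.0835, -0.0835, 0)
  M3 = (-0.0835, -0.0835, 0)
Detected image corners:
  c0 = (240.357188, 293.575308) px
  c1 = (302.476564, 288.278052) px
  c2 = (303.664285, 149.712570) px
  c3 = (241.139500, 142.112563) px
Planar DLT: solve 8×8 A·h = b for H (H[2,2]=1):
  H  [+517.88788 +6.92643 +273.29216]
  H  [+122.98177 +876.97723 +218.73196]
  H  [+0.53219 +0.04736 +1.00000]
B = K⁻¹H; ‖b₁‖=1.003839, ‖b₂‖=1.003839; λ = 2/(‖b₁‖+‖b₂‖) = 0.996176, sign → tz>0 ⇒ λ=+0.996176
r₁ = λ·B[:,0] = (+0.84785,-0.00947,+0.53015); r₂ = λ·B[:,1] = (-0.01835,+0.99872,+0.04718)
r₃ = r₁×r₂ = (-0.52992,-0.04973,+0.84659); SVD([r₁ r₂ r₃]) → R = UVᵀ:
  R  [+0.84785 -0.01835 -0.52992]
  R  [-0.00947 +0.99872 -0.04973]
  R  [+0.53015 +0.04718 +0.84659]
t = (-0.08313, -0.03205, +0.99618) m
tr R = 2.693157; θ = arccos((tr R − 1)/2) = 0.561273 rad = 32.159°
axis k = ((R−Rᵀ)₃₂, (R−Rᵀ)₁₃, (R−Rᵀ)₂₁) / (2 sinθ) = (+0.091041, -0.995812, +0.008346)
rvec = θ·k = (+0.051099, -0.558922, +0.004684)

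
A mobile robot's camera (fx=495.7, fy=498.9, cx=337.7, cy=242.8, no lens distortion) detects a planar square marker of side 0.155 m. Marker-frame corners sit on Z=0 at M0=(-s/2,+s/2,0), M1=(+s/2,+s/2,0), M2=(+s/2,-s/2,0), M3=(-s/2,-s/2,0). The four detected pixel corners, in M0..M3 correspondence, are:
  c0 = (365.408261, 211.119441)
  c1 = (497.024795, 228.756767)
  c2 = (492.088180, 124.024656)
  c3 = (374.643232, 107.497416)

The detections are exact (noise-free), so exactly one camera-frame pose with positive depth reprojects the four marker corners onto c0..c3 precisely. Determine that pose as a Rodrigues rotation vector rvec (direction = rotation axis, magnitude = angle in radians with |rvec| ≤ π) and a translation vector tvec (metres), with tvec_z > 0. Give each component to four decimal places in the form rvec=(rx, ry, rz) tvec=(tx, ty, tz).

rvec=(-0.4611, -0.0610, 0.1205) tvec=(0.1167, -0.0952, 0.6097)

Intrinsics K: fx=495.7, fy=498.9, cx=337.7, cy=242.8
Marker side s = 0.155 m; corners in marker frame (Z=0):
  M0 = (-0.0775, +0.0775, 0)
  M1 = (+0.0775, +0.0775, 0)
  M2 = (+0.0775, -0.0775, 0)
  M3 = (-0.0775, -0.0775, 0)
Detected image corners:
  c0 = (365.408261, 211.119441) px
  c1 = (497.024795, 228.756767) px
  c2 = (492.088180, 124.024656) px
  c3 = (374.643232, 107.497416) px
Planar DLT: solve 8×8 A·h = b for H (H[2,2]=1):
  H  [+823.08722 -330.68411 +432.60068]
  H  [+118.64829 +549.03961 +164.92341]
  H  [+0.05150 -0.73330 +1.00000]
B = K⁻¹H; ‖b₁‖=1.640047, ‖b₂‖=1.640047; λ = 2/(‖b₁‖+‖b₂‖) = 0.609739, sign → tz>0 ⇒ λ=+0.609739
r₁ = λ·B[:,0] = (+0.99105,+0.12973,+0.03140); r₂ = λ·B[:,1] = (-0.10215,+0.88862,-0.44712)
r₃ = r₁×r₂ = (-0.08591,+0.43992,+0.89392); SVD([r₁ r₂ r₃]) → R = UVᵀ:
  R  [+0.99105 -0.10215 -0.08591]
  R  [+0.12973 +0.88862 +0.43992]
  R  [+0.03140 -0.44712 +0.89392]
t = (+0.11673, -0.09518, +0.60974) m
tr R = 2.773593; θ = arccos((tr R − 1)/2) = 0.480430 rad = 27.527°
axis k = ((R−Rᵀ)₃₂, (R−Rᵀ)₁₃, (R−Rᵀ)₂₁) / (2 sinθ) = (-0.959667, -0.126909, +0.250865)
rvec = θ·k = (-0.461052, -0.060971, +0.120523)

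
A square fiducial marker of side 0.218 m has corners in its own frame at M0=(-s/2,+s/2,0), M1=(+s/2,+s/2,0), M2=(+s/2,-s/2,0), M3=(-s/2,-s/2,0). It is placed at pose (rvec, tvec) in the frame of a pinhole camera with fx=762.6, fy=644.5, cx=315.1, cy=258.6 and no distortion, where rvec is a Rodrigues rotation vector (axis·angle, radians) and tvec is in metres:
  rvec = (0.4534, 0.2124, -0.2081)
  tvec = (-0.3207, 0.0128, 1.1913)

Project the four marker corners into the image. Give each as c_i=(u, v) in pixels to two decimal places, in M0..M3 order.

c0=(74.62, 322.40) c1=(195.44, 307.70) c2=(149.50, 201.36) c3=(21.60, 222.08)

Intrinsics K: fx=762.6, fy=644.5, cx=315.1, cy=258.6
Marker side s = 0.218 m; corners in marker frame (Z=0):
  M0 = (-0.1090, +0.1090, 0)
  M1 = (+0.1090, +0.1090, 0)
  M2 = (+0.1090, -0.1090, 0)
  M3 = (-0.1090, -0.1090, 0)
rvec = (0.4534, 0.2124, -0.2081), |rvec| = θ = 0.54221 rad = 31.066°
Rodrigues: sinθ=0.51603, 1−cosθ=0.14343; R = I + sinθ·[k]× + (1−cosθ)·[k]×²:
    [+0.95686 +0.24504 +0.15611]
    [-0.15107 +0.87858 -0.45307]
    [-0.24818 +0.40994 +0.87770]
t = (-0.3207, 0.0128, 1.1913) m
M0: Pc = R·M0+t = (-0.39829, +0.12503, +1.26304); u = 762.6·(-0.39829)/1.26304 + 315.1 = 74.6195, v = 644.5·(+0.12503)/1.26304 + 258.6 = 322.4011
M1: Pc = R·M1+t = (-0.18969, +0.09210, +1.20893); u = 762.6·(-0.18969)/1.20893 + 315.1 = 195.4408, v = 644.5·(+0.09210)/1.20893 + 258.6 = 307.6992
M2: Pc = R·M2+t = (-0.24311, -0.09943, +1.11956); u = 762.6·(-0.24311)/1.11956 + 315.1 = 149.5033, v = 644.5·(-0.09943)/1.11956 + 258.6 = 201.3601
M3: Pc = R·M3+t = (-0.45171, -0.06650, +1.17367); u = 762.6·(-0.45171)/1.17367 + 315.1 = 21.5997, v = 644.5·(-0.06650)/1.17367 + 258.6 = 222.0833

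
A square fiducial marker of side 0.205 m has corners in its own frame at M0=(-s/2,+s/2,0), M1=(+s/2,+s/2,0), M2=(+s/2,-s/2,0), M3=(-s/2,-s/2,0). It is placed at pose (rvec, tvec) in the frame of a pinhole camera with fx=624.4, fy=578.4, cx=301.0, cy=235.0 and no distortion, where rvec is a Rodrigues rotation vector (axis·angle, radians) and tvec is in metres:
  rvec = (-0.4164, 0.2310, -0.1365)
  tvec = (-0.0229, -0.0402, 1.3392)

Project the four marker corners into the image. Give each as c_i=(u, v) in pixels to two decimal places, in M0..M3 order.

c0=(247.32, 266.16) c1=(342.36, 250.58) c2=(331.90, 170.74) c3=(242.92, 187.62)

Intrinsics K: fx=624.4, fy=578.4, cx=301.0, cy=235.0
Marker side s = 0.205 m; corners in marker frame (Z=0):
  M0 = (-0.1025, +0.1025, 0)
  M1 = (+0.1025, +0.1025, 0)
  M2 = (+0.1025, -0.1025, 0)
  M3 = (-0.1025, -0.1025, 0)
rvec = (-0.4164, 0.2310, -0.1365), |rvec| = θ = 0.49536 rad = 28.382°
Rodrigues: sinθ=0.47535, 1−cosθ=0.12020; R = I + sinθ·[k]× + (1−cosθ)·[k]×²:
    [+0.96473 +0.08387 +0.24951]
    [-0.17810 +0.90594 +0.38413]
    [-0.19383 -0.41502 +0.88892]
t = (-0.0229, -0.0402, 1.3392) m
M0: Pc = R·M0+t = (-0.11319, +0.07091, +1.31653); u = 624.4·(-0.11319)/1.31653 + 301.0 = 247.3170, v = 578.4·(+0.07091)/1.31653 + 235.0 = 266.1553
M1: Pc = R·M1+t = (+0.08458, +0.03440, +1.27679); u = 624.4·(+0.08458)/1.27679 + 301.0 = 342.3636, v = 578.4·(+0.03440)/1.27679 + 235.0 = 250.5848
M2: Pc = R·M2+t = (+0.06739, -0.15131, +1.36187); u = 624.4·(+0.06739)/1.36187 + 301.0 = 331.8968, v = 578.4·(-0.15131)/1.36187 + 235.0 = 170.7355
M3: Pc = R·M3+t = (-0.13038, -0.11480, +1.40161); u = 624.4·(-0.13038)/1.40161 + 301.0 = 242.9165, v = 578.4·(-0.11480)/1.40161 + 235.0 = 187.6244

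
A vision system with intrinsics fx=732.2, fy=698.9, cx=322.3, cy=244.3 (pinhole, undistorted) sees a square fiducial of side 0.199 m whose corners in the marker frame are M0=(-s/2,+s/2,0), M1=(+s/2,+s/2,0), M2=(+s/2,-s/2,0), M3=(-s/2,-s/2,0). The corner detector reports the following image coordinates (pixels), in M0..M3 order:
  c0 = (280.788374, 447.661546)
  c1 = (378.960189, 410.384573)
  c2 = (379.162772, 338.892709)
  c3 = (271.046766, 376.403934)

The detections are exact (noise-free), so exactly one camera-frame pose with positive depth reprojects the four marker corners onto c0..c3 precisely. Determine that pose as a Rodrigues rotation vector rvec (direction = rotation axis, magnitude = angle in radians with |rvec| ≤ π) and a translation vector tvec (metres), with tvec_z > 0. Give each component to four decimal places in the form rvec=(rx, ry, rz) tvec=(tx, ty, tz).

rvec=(0.6374, -0.3909, -0.1814) tvec=(0.0114, 0.2769, 1.2878)

Intrinsics K: fx=732.2, fy=698.9, cx=322.3, cy=244.3
Marker side s = 0.199 m; corners in marker frame (Z=0):
  M0 = (-0.0995, +0.0995, 0)
  M1 = (+0.0995, +0.0995, 0)
  M2 = (+0.0995, -0.0995, 0)
  M3 = (-0.0995, -0.0995, 0)
Detected image corners:
  c0 = (280.788374, 447.661546) px
  c1 = (378.960189, 410.384573) px
  c2 = (379.162772, 338.892709) px
  c3 = (271.046766, 376.403934) px
Planar DLT: solve 8×8 A·h = b for H (H[2,2]=1):
  H  [+593.01823 +178.54333 +328.79098]
  H  [-96.73971 +545.02797 +394.58689]
  H  [+0.23172 +0.47376 +1.00000]
B = K⁻¹H; ‖b₁‖=0.776518, ‖b₂‖=0.776518; λ = 2/(‖b₁‖+‖b₂‖) = 1.287801, sign → tz>0 ⇒ λ=+1.287801
r₁ = λ·B[:,0] = (+0.91165,-0.28256,+0.29841); r₂ = λ·B[:,1] = (+0.04547,+0.79101,+0.61011)
r₃ = r₁×r₂ = (-0.40844,-0.54264,+0.73397); SVD([r₁ r₂ r₃]) → R = UVᵀ:
  R  [+0.91165 +0.04547 -0.40844]
  R  [-0.28256 +0.79101 -0.54264]
  R  [+0.29841 +0.61011 +0.73397]
t = (+0.01142, +0.27692, +1.28780) m
tr R = 2.436640; θ = arccos((tr R − 1)/2) = 0.769412 rad = 44.084°
axis k = ((R−Rᵀ)₃₂, (R−Rᵀ)₁₃, (R−Rᵀ)₂₁) / (2 sinθ) = (+0.828469, -0.507997, -0.235748)
rvec = θ·k = (+0.637434, -0.390859, -0.181387)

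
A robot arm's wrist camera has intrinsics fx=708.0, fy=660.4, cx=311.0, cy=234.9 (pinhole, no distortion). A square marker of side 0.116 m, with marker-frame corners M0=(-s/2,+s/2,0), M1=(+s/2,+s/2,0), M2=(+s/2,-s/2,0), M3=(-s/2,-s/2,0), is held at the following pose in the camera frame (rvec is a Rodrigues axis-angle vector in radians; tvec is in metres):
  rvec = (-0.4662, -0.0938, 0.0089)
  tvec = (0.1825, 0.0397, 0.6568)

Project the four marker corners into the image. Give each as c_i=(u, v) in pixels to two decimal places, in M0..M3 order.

c0=(453.02, 329.66) c1=(579.33, 331.75) c2=(557.47, 224.94) c3=(440.54, 221.40)

Intrinsics K: fx=708.0, fy=660.4, cx=311.0, cy=234.9
Marker side s = 0.116 m; corners in marker frame (Z=0):
  M0 = (-0.0580, +0.0580, 0)
  M1 = (+0.0580, +0.0580, 0)
  M2 = (+0.0580, -0.0580, 0)
  M3 = (-0.0580, -0.0580, 0)
rvec = (-0.4662, -0.0938, 0.0089), |rvec| = θ = 0.47563 rad = 27.251°
Rodrigues: sinθ=0.45790, 1−cosθ=0.11099; R = I + sinθ·[k]× + (1−cosθ)·[k]×²:
    [+0.99564 +0.01289 -0.09234]
    [+0.03002 +0.89332 +0.44841]
    [+0.08827 -0.44923 +0.88905]
t = (0.1825, 0.0397, 0.6568) m
M0: Pc = R·M0+t = (+0.12550, +0.08977, +0.62563); u = 708.0·(+0.12550)/0.62563 + 311.0 = 453.0245, v = 660.4·(+0.08977)/0.62563 + 234.9 = 329.6612
M1: Pc = R·M1+t = (+0.24099, +0.09325, +0.63586); u = 708.0·(+0.24099)/0.63586 + 311.0 = 579.3346, v = 660.4·(+0.09325)/0.63586 + 234.9 = 331.7525
M2: Pc = R·M2+t = (+0.23950, -0.01037, +0.68797); u = 708.0·(+0.23950)/0.68797 + 311.0 = 557.4711, v = 660.4·(-0.01037)/0.68797 + 234.9 = 224.9443
M3: Pc = R·M3+t = (+0.12401, -0.01385, +0.67774); u = 708.0·(+0.12401)/0.67774 + 311.0 = 440.5426, v = 660.4·(-0.01385)/0.67774 + 234.9 = 221.4002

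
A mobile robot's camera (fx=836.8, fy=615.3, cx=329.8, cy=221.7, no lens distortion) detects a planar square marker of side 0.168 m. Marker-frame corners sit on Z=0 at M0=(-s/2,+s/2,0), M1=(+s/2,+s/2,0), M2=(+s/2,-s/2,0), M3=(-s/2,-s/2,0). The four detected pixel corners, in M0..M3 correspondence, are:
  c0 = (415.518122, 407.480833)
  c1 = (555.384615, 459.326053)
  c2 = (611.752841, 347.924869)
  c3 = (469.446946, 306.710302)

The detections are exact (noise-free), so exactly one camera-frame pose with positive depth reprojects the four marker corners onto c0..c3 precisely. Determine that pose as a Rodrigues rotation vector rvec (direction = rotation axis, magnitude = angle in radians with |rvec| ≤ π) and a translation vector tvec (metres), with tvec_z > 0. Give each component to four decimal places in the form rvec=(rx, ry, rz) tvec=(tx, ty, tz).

Intrinsics K: fx=836.8, fy=615.3, cx=329.8, cy=221.7
Marker side s = 0.168 m; corners in marker frame (Z=0):
  M0 = (-0.0840, +0.0840, 0)
  M1 = (+0.0840, +0.0840, 0)
  M2 = (+0.0840, -0.0840, 0)
  M3 = (-0.0840, -0.0840, 0)
Detected image corners:
  c0 = (415.518122, 407.480833) px
  c1 = (555.384615, 459.326053) px
  c2 = (611.752841, 347.924869) px
  c3 = (469.446946, 306.710302) px
Planar DLT: solve 8×8 A·h = b for H (H[2,2]=1):
  H  [+558.87530 -384.96702 +510.03760]
  H  [+68.33944 +587.72093 +378.79479]
  H  [-0.54771 -0.11118 +1.00000]
B = K⁻¹H; ‖b₁‖=1.084482, ‖b₂‖=1.084482; λ = 2/(‖b₁‖+‖b₂‖) = 0.922099, sign → tz>0 ⇒ λ=+0.922099
r₁ = λ·B[:,0] = (+0.81489,+0.28439,-0.50505); r₂ = λ·B[:,1] = (-0.38381,+0.91771,-0.10252)
r₃ = r₁×r₂ = (+0.43433,+0.27738,+0.85698); SVD([r₁ r₂ r₃]) → R = UVᵀ:
  R  [+0.81489 -0.38381 +0.43433]
  R  [+0.28439 +0.91771 +0.27738]
  R  [-0.50505 -0.10252 +0.85698]
t = (+0.19861, +0.23542, +0.92210) m
tr R = 2.589582; θ = arccos((tr R − 1)/2) = 0.652134 rad = 37.365°
axis k = ((R−Rᵀ)₃₂, (R−Rᵀ)₁₃, (R−Rᵀ)₂₁) / (2 sinθ) = (-0.312987, +0.773935, +0.550513)
rvec = θ·k = (-0.204109, +0.504709, +0.359008)

rvec=(-0.2041, 0.5047, 0.3590) tvec=(0.1986, 0.2354, 0.9221)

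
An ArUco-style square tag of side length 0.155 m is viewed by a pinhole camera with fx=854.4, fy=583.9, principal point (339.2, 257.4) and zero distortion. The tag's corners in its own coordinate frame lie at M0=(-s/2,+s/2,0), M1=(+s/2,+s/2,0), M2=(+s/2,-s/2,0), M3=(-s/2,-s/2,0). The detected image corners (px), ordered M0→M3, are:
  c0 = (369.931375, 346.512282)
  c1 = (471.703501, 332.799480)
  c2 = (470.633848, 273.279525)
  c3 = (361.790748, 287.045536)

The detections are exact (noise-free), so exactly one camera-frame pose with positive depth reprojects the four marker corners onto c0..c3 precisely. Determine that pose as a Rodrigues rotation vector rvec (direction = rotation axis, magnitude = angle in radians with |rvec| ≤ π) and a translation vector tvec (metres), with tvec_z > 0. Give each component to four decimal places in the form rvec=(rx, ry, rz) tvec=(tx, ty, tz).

rvec=(0.5419, -0.1595, -0.1405) tvec=(0.1137, 0.1115, 1.2180)

Intrinsics K: fx=854.4, fy=583.9, cx=339.2, cy=257.4
Marker side s = 0.155 m; corners in marker frame (Z=0):
  M0 = (-0.0775, +0.0775, 0)
  M1 = (+0.0775, +0.0775, 0)
  M2 = (+0.0775, -0.0775, 0)
  M3 = (-0.0775, -0.0775, 0)
Detected image corners:
  c0 = (369.931375, 346.512282) px
  c1 = (471.703501, 332.799480) px
  c2 = (470.633848, 273.279525) px
  c3 = (361.790748, 287.045536) px
Planar DLT: solve 8×8 A·h = b for H (H[2,2]=1):
  H  [+717.70557 +209.13784 +418.97229]
  H  [-59.71165 +516.81691 +310.84879]
  H  [+0.09333 +0.42912 +1.00000]
B = K⁻¹H; ‖b₁‖=0.820986, ‖b₂‖=0.820986; λ = 2/(‖b₁‖+‖b₂‖) = 1.218047, sign → tz>0 ⇒ λ=+1.218047
r₁ = λ·B[:,0] = (+0.97804,-0.17468,+0.11368); r₂ = λ·B[:,1] = (+0.09064,+0.84769,+0.52269)
r₃ = r₁×r₂ = (-0.18767,-0.50090,+0.84491); SVD([r₁ r₂ r₃]) → R = UVᵀ:
  R  [+0.97804 +0.09064 -0.18767]
  R  [-0.17468 +0.84769 -0.50090]
  R  [+0.11368 +0.52269 +0.84491]
t = (+0.11372, +0.11150, +1.21805) m
tr R = 2.670646; θ = arccos((tr R − 1)/2) = 0.582076 rad = 33.350°
axis k = ((R−Rᵀ)₃₂, (R−Rᵀ)₁₃, (R−Rᵀ)₂₁) / (2 sinθ) = (+0.930944, -0.274073, -0.241304)
rvec = θ·k = (+0.541880, -0.159531, -0.140457)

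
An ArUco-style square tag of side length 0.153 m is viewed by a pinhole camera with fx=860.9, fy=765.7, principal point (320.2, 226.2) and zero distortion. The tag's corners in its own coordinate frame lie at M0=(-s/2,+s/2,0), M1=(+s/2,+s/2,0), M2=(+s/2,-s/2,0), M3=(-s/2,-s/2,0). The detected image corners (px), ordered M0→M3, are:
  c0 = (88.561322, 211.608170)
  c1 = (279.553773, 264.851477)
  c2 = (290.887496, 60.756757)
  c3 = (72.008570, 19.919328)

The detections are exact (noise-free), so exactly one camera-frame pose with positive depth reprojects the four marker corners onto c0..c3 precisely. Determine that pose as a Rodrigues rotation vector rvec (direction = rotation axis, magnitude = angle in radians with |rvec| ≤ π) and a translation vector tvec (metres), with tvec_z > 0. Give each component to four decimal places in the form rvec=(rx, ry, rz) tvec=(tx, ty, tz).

rvec=(0.4924, 0.4129, 0.1755) tvec=(-0.0905, -0.0581, 0.5479)

Intrinsics K: fx=860.9, fy=765.7, cx=320.2, cy=226.2
Marker side s = 0.153 m; corners in marker frame (Z=0):
  M0 = (-0.0765, +0.0765, 0)
  M1 = (+0.0765, +0.0765, 0)
  M2 = (+0.0765, -0.0765, 0)
  M3 = (-0.0765, -0.0765, 0)
Detected image corners:
  c0 = (88.561322, 211.608170) px
  c1 = (279.553773, 264.851477) px
  c2 = (290.887496, 60.756757) px
  c3 = (72.008570, 19.919328) px
Planar DLT: solve 8×8 A·h = b for H (H[2,2]=1):
  H  [+1219.33155 +185.38471 +177.95850]
  H  [+223.45735 +1416.45855 +144.95495]
  H  [-0.62304 +0.89731 +1.00000]
B = K⁻¹H; ‖b₁‖=1.825047, ‖b₂‖=1.825047; λ = 2/(‖b₁‖+‖b₂‖) = 0.547931, sign → tz>0 ⇒ λ=+0.547931
r₁ = λ·B[:,0] = (+0.90303,+0.26075,-0.34138); r₂ = λ·B[:,1] = (-0.06488,+0.86837,+0.49166)
r₃ = r₁×r₂ = (+0.42465,-0.42184,+0.80108); SVD([r₁ r₂ r₃]) → R = UVᵀ:
  R  [+0.90303 -0.06488 +0.42465]
  R  [+0.26075 +0.86837 -0.42184]
  R  [-0.34138 +0.49166 +0.80108]
t = (-0.09053, -0.05814, +0.54793) m
tr R = 2.572476; θ = arccos((tr R − 1)/2) = 0.666100 rad = 38.165°
axis k = ((R−Rᵀ)₃₂, (R−Rᵀ)₁₃, (R−Rᵀ)₂₁) / (2 sinθ) = (+0.739170, +0.619840, +0.263488)
rvec = θ·k = (+0.492361, +0.412875, +0.175509)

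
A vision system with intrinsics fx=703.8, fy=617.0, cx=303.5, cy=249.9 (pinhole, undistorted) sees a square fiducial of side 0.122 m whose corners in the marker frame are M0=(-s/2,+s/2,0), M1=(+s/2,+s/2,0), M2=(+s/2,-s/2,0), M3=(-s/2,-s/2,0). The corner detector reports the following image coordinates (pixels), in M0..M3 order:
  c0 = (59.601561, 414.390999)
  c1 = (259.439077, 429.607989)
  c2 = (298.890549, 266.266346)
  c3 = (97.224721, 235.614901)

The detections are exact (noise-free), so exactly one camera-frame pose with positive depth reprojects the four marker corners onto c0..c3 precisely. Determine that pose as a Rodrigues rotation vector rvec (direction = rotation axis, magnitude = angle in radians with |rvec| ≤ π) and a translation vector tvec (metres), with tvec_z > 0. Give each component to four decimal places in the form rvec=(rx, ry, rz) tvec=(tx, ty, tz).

rvec=(0.1207, -0.2970, 0.1932) tvec=(-0.0727, 0.0606, 0.4241)

Intrinsics K: fx=703.8, fy=617.0, cx=303.5, cy=249.9
Marker side s = 0.122 m; corners in marker frame (Z=0):
  M0 = (-0.0610, +0.0610, 0)
  M1 = (+0.0610, +0.0610, 0)
  M2 = (+0.0610, -0.0610, 0)
  M3 = (-0.0610, -0.0610, 0)
Detected image corners:
  c0 = (59.601561, 414.390999) px
  c1 = (259.439077, 429.607989) px
  c2 = (298.890549, 266.266346) px
  c3 = (97.224721, 235.614901) px
Planar DLT: solve 8×8 A·h = b for H (H[2,2]=1):
  H  [+1772.57563 -278.44654 +182.89578]
  H  [+426.49045 +1470.43604 +338.06942]
  H  [+0.71127 +0.21119 +1.00000]
B = K⁻¹H; ‖b₁‖=2.358124, ‖b₂‖=2.358124; λ = 2/(‖b₁‖+‖b₂‖) = 0.424066, sign → tz>0 ⇒ λ=+0.424066
r₁ = λ·B[:,0] = (+0.93797,+0.17096,+0.30162); r₂ = λ·B[:,1] = (-0.20639,+0.97436,+0.08956)
r₃ = r₁×r₂ = (-0.27858,-0.14626,+0.94921); SVD([r₁ r₂ r₃]) → R = UVᵀ:
  R  [+0.93797 -0.20639 -0.27858]
  R  [+0.17096 +0.97436 -0.14626]
  R  [+0.30162 +0.08956 +0.94921]
t = (-0.07267, +0.06060, +0.42407) m
tr R = 2.861547; θ = arccos((tr R − 1)/2) = 0.374274 rad = 21.444°
axis k = ((R−Rᵀ)₃₂, (R−Rᵀ)₁₃, (R−Rᵀ)₂₁) / (2 sinθ) = (+0.322506, -0.793503, +0.516085)
rvec = θ·k = (+0.120706, -0.296987, +0.193157)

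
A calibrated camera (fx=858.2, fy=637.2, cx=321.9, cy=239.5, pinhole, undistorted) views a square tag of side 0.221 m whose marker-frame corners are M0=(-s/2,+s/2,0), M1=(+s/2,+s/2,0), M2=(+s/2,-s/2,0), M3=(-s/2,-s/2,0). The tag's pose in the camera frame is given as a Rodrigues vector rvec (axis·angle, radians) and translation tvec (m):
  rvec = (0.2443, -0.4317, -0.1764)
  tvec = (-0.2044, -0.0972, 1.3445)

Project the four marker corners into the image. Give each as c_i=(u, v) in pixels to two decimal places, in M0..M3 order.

Intrinsics K: fx=858.2, fy=637.2, cx=321.9, cy=239.5
Marker side s = 0.221 m; corners in marker frame (Z=0):
  M0 = (-0.1105, +0.1105, 0)
  M1 = (+0.1105, +0.1105, 0)
  M2 = (+0.1105, -0.1105, 0)
  M3 = (-0.1105, -0.1105, 0)
rvec = (0.2443, -0.4317, -0.1764), |rvec| = θ = 0.52646 rad = 30.164°
Rodrigues: sinθ=0.50248, 1−cosθ=0.13541; R = I + sinθ·[k]× + (1−cosθ)·[k]×²:
    [+0.89375 +0.11684 -0.43309]
    [-0.21989 +0.95564 -0.19597]
    [+0.39098 +0.27037 +0.87979]
t = (-0.2044, -0.0972, 1.3445) m
M0: Pc = R·M0+t = (-0.29025, +0.03270, +1.33117); u = 858.2·(-0.29025)/1.33117 + 321.9 = 134.7784, v = 637.2·(+0.03270)/1.33117 + 239.5 = 255.1507
M1: Pc = R·M1+t = (-0.09273, -0.01590, +1.41758); u = 858.2·(-0.09273)/1.41758 + 321.9 = 265.7613, v = 637.2·(-0.01590)/1.41758 + 239.5 = 232.3532
M2: Pc = R·M2+t = (-0.11855, -0.22710, +1.35783); u = 858.2·(-0.11855)/1.35783 + 321.9 = 246.9708, v = 637.2·(-0.22710)/1.35783 + 239.5 = 132.9286
M3: Pc = R·M3+t = (-0.31607, -0.17850, +1.27142); u = 858.2·(-0.31607)/1.27142 + 321.9 = 108.5551, v = 637.2·(-0.17850)/1.27142 + 239.5 = 150.0406

c0=(134.78, 255.15) c1=(265.76, 232.35) c2=(246.97, 132.93) c3=(108.56, 150.04)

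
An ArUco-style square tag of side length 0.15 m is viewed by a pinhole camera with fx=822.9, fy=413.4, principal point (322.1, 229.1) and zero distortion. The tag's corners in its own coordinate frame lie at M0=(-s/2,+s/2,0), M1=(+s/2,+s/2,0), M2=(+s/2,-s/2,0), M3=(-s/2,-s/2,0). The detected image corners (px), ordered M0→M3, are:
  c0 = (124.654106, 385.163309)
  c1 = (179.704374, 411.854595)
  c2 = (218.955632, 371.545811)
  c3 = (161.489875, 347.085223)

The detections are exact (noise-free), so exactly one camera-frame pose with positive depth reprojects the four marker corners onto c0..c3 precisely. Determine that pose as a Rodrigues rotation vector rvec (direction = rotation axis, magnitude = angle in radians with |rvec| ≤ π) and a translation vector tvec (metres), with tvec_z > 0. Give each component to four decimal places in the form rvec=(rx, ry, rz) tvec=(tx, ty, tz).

Intrinsics K: fx=822.9, fy=413.4, cx=322.1, cy=229.1
Marker side s = 0.15 m; corners in marker frame (Z=0):
  M0 = (-0.0750, +0.0750, 0)
  M1 = (+0.0750, +0.0750, 0)
  M2 = (+0.0750, -0.0750, 0)
  M3 = (-0.0750, -0.0750, 0)
Detected image corners:
  c0 = (124.654106, 385.163309) px
  c1 = (179.704374, 411.854595) px
  c2 = (218.955632, 371.545811) px
  c3 = (161.489875, 347.085223) px
Planar DLT: solve 8×8 A·h = b for H (H[2,2]=1):
  H  [+307.78296 -249.86380 +170.34284]
  H  [+21.65825 +268.86643 +378.56568]
  H  [-0.39286 +0.02057 +1.00000]
B = K⁻¹H; ‖b₁‖=0.711242, ‖b₂‖=0.711242; λ = 2/(‖b₁‖+‖b₂‖) = 1.405991, sign → tz>0 ⇒ λ=+1.405991
r₁ = λ·B[:,0] = (+0.74208,+0.37977,-0.55236); r₂ = λ·B[:,1] = (-0.43824,+0.89839,+0.02893)
r₃ = r₁×r₂ = (+0.50722,+0.22060,+0.83311); SVD([r₁ r₂ r₃]) → R = UVᵀ:
  R  [+0.74208 -0.43824 +0.50722]
  R  [+0.37977 +0.89839 +0.22060]
  R  [-0.55236 +0.02893 +0.83311]
t = (-0.25929, +0.50834, +1.40599) m
tr R = 2.473576; θ = arccos((tr R − 1)/2) = 0.742489 rad = 42.541°
axis k = ((R−Rᵀ)₃₂, (R−Rᵀ)₁₃, (R−Rᵀ)₂₁) / (2 sinθ) = (-0.141741, +0.783568, +0.604922)
rvec = θ·k = (-0.105241, +0.581791, +0.449148)

rvec=(-0.1052, 0.5818, 0.4491) tvec=(-0.2593, 0.5083, 1.4060)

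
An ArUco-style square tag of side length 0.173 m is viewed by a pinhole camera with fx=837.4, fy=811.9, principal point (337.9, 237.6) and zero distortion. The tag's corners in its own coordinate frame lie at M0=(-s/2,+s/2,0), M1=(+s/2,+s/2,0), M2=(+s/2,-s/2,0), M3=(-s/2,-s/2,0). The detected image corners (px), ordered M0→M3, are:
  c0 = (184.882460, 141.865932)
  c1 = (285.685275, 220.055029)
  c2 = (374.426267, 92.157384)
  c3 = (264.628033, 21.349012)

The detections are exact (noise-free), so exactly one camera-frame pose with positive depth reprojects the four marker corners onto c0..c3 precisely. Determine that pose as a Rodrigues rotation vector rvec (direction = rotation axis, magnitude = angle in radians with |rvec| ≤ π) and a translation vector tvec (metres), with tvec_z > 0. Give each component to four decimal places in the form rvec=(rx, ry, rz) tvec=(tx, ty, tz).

Intrinsics K: fx=837.4, fy=811.9, cx=337.9, cy=237.6
Marker side s = 0.173 m; corners in marker frame (Z=0):
  M0 = (-0.0865, +0.0865, 0)
  M1 = (+0.0865, +0.0865, 0)
  M2 = (+0.0865, -0.0865, 0)
  M3 = (-0.0865, -0.0865, 0)
Detected image corners:
  c0 = (184.882460, 141.865932) px
  c1 = (285.685275, 220.055029) px
  c2 = (374.426267, 92.157384) px
  c3 = (264.628033, 21.349012) px
Planar DLT: solve 8×8 A·h = b for H (H[2,2]=1):
  H  [+488.43380 -444.93131 +274.89777]
  H  [+379.52639 +734.75270 +118.25909]
  H  [-0.43224 +0.14799 +1.00000]
B = K⁻¹H; ‖b₁‖=1.055322, ‖b₂‖=1.055322; λ = 2/(‖b₁‖+‖b₂‖) = 0.947578, sign → tz>0 ⇒ λ=+0.947578
r₁ = λ·B[:,0] = (+0.71797,+0.56281,-0.40959); r₂ = λ·B[:,1] = (-0.56006,+0.81650,+0.14023)
r₃ = r₁×r₂ = (+0.41335,+0.12871,+0.90143); SVD([r₁ r₂ r₃]) → R = UVᵀ:
  R  [+0.71797 -0.56006 +0.41335]
  R  [+0.56281 +0.81650 +0.12871]
  R  [-0.40959 +0.14023 +0.90143]
t = (-0.07129, -0.13928, +0.94758) m
tr R = 2.435901; θ = arccos((tr R − 1)/2) = 0.769943 rad = 44.114°
axis k = ((R−Rᵀ)₃₂, (R−Rᵀ)₁₃, (R−Rᵀ)₂₁) / (2 sinθ) = (+0.008273, +0.591109, +0.806550)
rvec = θ·k = (+0.006369, +0.455120, +0.620997)

rvec=(0.0064, 0.4551, 0.6210) tvec=(-0.0713, -0.1393, 0.9476)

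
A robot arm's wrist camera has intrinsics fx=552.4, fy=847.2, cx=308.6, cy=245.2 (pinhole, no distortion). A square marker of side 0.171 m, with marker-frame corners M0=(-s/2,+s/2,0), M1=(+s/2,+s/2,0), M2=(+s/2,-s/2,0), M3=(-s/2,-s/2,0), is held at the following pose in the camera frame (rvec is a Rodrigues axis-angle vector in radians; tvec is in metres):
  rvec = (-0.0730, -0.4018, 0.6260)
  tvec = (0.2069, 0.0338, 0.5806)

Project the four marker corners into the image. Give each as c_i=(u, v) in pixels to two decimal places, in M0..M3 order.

c0=(408.18, 329.43) c1=(515.36, 463.36) c2=(588.64, 264.66) c3=(495.07, 117.68)

Intrinsics K: fx=552.4, fy=847.2, cx=308.6, cy=245.2
Marker side s = 0.171 m; corners in marker frame (Z=0):
  M0 = (-0.0855, +0.0855, 0)
  M1 = (+0.0855, +0.0855, 0)
  M2 = (+0.0855, -0.0855, 0)
  M3 = (-0.0855, -0.0855, 0)
rvec = (-0.0730, -0.4018, 0.6260), |rvec| = θ = 0.74743 rad = 42.824°
Rodrigues: sinθ=0.67975, 1−cosθ=0.26656; R = I + sinθ·[k]× + (1−cosθ)·[k]×²:
    [+0.73598 -0.55533 -0.38723]
    [+0.58332 +0.81047 -0.05363]
    [+0.34362 -0.18641 +0.92042]
t = (0.2069, 0.0338, 0.5806) m
M0: Pc = R·M0+t = (+0.09649, +0.05322, +0.53528); u = 552.4·(+0.09649)/0.53528 + 308.6 = 408.1788, v = 847.2·(+0.05322)/0.53528 + 245.2 = 329.4350
M1: Pc = R·M1+t = (+0.22235, +0.15297, +0.59404); u = 552.4·(+0.22235)/0.59404 + 308.6 = 515.3601, v = 847.2·(+0.15297)/0.59404 + 245.2 = 463.3588
M2: Pc = R·M2+t = (+0.31731, +0.01438, +0.62592); u = 552.4·(+0.31731)/0.62592 + 308.6 = 588.6376, v = 847.2·(+0.01438)/0.62592 + 245.2 = 264.6613
M3: Pc = R·M3+t = (+0.19145, -0.08537, +0.56716); u = 552.4·(+0.19145)/0.56716 + 308.6 = 495.0718, v = 847.2·(-0.08537)/0.56716 + 245.2 = 117.6791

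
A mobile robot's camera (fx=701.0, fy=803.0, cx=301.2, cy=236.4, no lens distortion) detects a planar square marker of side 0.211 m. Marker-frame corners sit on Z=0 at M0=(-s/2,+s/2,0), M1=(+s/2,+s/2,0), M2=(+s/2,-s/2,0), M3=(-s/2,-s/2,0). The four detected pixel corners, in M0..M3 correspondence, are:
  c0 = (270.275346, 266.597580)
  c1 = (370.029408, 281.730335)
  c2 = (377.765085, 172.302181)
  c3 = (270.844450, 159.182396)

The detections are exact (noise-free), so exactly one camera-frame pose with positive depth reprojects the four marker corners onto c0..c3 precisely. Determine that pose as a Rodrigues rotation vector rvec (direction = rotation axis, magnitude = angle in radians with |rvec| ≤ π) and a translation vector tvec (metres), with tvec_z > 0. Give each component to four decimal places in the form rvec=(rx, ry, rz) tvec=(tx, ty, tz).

Intrinsics K: fx=701.0, fy=803.0, cx=301.2, cy=236.4
Marker side s = 0.211 m; corners in marker frame (Z=0):
  M0 = (-0.1055, +0.1055, 0)
  M1 = (+0.1055, +0.1055, 0)
  M2 = (+0.1055, -0.1055, 0)
  M3 = (-0.1055, -0.1055, 0)
Detected image corners:
  c0 = (270.275346, 266.597580) px
  c1 = (370.029408, 281.730335) px
  c2 = (377.765085, 172.302181) px
  c3 = (270.844450, 159.182396) px
Planar DLT: solve 8×8 A·h = b for H (H[2,2]=1):
  H  [+447.23826 +84.77832 +321.44836]
  H  [+38.48867 +584.92506 +221.70604]
  H  [-0.13013 +0.32345 +1.00000]
B = K⁻¹H; ‖b₁‖=0.711260, ‖b₂‖=0.711260; λ = 2/(‖b₁‖+‖b₂‖) = 1.405956, sign → tz>0 ⇒ λ=+1.405956
r₁ = λ·B[:,0] = (+0.97561,+0.12125,-0.18296); r₂ = λ·B[:,1] = (-0.02536,+0.89025,+0.45476)
r₃ = r₁×r₂ = (+0.21802,-0.43903,+0.87162); SVD([r₁ r₂ r₃]) → R = UVᵀ:
  R  [+0.97561 -0.02536 +0.21802]
  R  [+0.12125 +0.89025 -0.43903]
  R  [-0.18296 +0.45476 +0.87162]
t = (+0.04061, -0.02573, +1.40596) m
tr R = 2.737489; θ = arccos((tr R − 1)/2) = 0.518135 rad = 29.687°
axis k = ((R−Rᵀ)₃₂, (R−Rᵀ)₁₃, (R−Rᵀ)₂₁) / (2 sinθ) = (+0.902336, +0.404822, +0.148016)
rvec = θ·k = (+0.467531, +0.209752, +0.076692)

rvec=(0.4675, 0.2098, 0.0767) tvec=(0.0406, -0.0257, 1.4060)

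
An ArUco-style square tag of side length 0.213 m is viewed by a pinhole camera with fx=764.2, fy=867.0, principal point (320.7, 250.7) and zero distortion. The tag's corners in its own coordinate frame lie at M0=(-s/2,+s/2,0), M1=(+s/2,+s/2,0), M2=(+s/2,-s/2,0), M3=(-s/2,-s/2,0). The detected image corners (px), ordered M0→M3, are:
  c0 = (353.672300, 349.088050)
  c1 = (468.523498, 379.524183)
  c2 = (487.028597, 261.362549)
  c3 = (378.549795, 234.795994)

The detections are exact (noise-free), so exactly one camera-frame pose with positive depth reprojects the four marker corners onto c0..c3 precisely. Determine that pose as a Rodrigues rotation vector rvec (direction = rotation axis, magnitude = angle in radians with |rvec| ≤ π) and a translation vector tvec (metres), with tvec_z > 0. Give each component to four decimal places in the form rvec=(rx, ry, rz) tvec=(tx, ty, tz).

Intrinsics K: fx=764.2, fy=867.0, cx=320.7, cy=250.7
Marker side s = 0.213 m; corners in marker frame (Z=0):
  M0 = (-0.1065, +0.1065, 0)
  M1 = (+0.1065, +0.1065, 0)
  M2 = (+0.1065, -0.1065, 0)
  M3 = (-0.1065, -0.1065, 0)
Detected image corners:
  c0 = (353.672300, 349.088050) px
  c1 = (468.523498, 379.524183) px
  c2 = (487.028597, 261.362549) px
  c3 = (378.549795, 234.795994) px
Planar DLT: solve 8×8 A·h = b for H (H[2,2]=1):
  H  [+487.30264 -222.11103 +421.75815]
  H  [+107.05202 +458.40279 +304.29927]
  H  [-0.08649 -0.28472 +1.00000]
B = K⁻¹H; ‖b₁‖=0.695519, ‖b₂‖=0.695519; λ = 2/(‖b₁‖+‖b₂‖) = 1.437775, sign → tz>0 ⇒ λ=+1.437775
r₁ = λ·B[:,0] = (+0.96900,+0.21348,-0.12435); r₂ = λ·B[:,1] = (-0.24609,+0.87856,-0.40936)
r₃ = r₁×r₂ = (+0.02185,+0.42728,+0.90386); SVD([r₁ r₂ r₃]) → R = UVᵀ:
  R  [+0.96900 -0.24609 +0.02185]
  R  [+0.21348 +0.87856 +0.42728]
  R  [-0.12435 -0.40936 +0.90386]
t = (+0.19013, +0.08889, +1.43777) m
tr R = 2.751413; θ = arccos((tr R − 1)/2) = 0.503899 rad = 28.871°
axis k = ((R−Rᵀ)₃₂, (R−Rᵀ)₁₃, (R−Rᵀ)₂₁) / (2 sinθ) = (-0.866368, +0.151398, +0.475905)
rvec = θ·k = (-0.436562, +0.076289, +0.239808)

rvec=(-0.4366, 0.0763, 0.2398) tvec=(0.1901, 0.0889, 1.4378)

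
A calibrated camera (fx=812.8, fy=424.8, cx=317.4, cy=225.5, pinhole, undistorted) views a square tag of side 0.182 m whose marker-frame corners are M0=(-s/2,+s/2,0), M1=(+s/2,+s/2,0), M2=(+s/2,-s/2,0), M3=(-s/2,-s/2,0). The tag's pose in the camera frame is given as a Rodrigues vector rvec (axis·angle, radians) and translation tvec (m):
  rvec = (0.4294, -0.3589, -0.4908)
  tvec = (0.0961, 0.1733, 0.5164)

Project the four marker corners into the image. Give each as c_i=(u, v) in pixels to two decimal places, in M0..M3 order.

Intrinsics K: fx=812.8, fy=424.8, cx=317.4, cy=225.5
Marker side s = 0.182 m; corners in marker frame (Z=0):
  M0 = (-0.0910, +0.0910, 0)
  M1 = (+0.0910, +0.0910, 0)
  M2 = (+0.0910, -0.0910, 0)
  M3 = (-0.0910, -0.0910, 0)
rvec = (0.4294, -0.3589, -0.4908), |rvec| = θ = 0.74436 rad = 42.649°
Rodrigues: sinθ=0.67750, 1−cosθ=0.26448; R = I + sinθ·[k]× + (1−cosθ)·[k]×²:
    [+0.82353 +0.37315 -0.42726]
    [-0.52028 +0.79700 -0.30675]
    [+0.22606 +0.47491 +0.85050]
t = (0.0961, 0.1733, 0.5164) m
M0: Pc = R·M0+t = (+0.05512, +0.29317, +0.53905); u = 812.8·(+0.05512)/0.53905 + 317.4 = 400.5060, v = 424.8·(+0.29317)/0.53905 + 225.5 = 456.5377
M1: Pc = R·M1+t = (+0.20500, +0.19848, +0.58019); u = 812.8·(+0.20500)/0.58019 + 317.4 = 604.5868, v = 424.8·(+0.19848)/0.58019 + 225.5 = 370.8236
M2: Pc = R·M2+t = (+0.13708, +0.05343, +0.49375); u = 812.8·(+0.13708)/0.49375 + 317.4 = 543.0632, v = 424.8·(+0.05343)/0.49375 + 225.5 = 271.4660
M3: Pc = R·M3+t = (-0.01280, +0.14812, +0.45261); u = 812.8·(-0.01280)/0.45261 + 317.4 = 294.4168, v = 424.8·(+0.14812)/0.45261 + 225.5 = 364.5168

c0=(400.51, 456.54) c1=(604.59, 370.82) c2=(543.06, 271.47) c3=(294.42, 364.52)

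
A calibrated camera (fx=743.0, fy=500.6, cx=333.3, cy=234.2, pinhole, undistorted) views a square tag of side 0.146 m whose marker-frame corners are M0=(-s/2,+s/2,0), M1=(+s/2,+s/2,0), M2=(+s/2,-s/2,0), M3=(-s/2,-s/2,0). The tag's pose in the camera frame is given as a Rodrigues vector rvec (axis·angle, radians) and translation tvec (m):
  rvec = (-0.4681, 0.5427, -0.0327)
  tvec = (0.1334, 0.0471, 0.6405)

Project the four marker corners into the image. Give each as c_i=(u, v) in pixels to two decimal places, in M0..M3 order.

Intrinsics K: fx=743.0, fy=500.6, cx=333.3, cy=234.2
Marker side s = 0.146 m; corners in marker frame (Z=0):
  M0 = (-0.0730, +0.0730, 0)
  M1 = (+0.0730, +0.0730, 0)
  M2 = (+0.0730, -0.0730, 0)
  M3 = (-0.0730, -0.0730, 0)
rvec = (-0.4681, 0.5427, -0.0327), |rvec| = θ = 0.71743 rad = 41.106°
Rodrigues: sinθ=0.65745, 1−cosθ=0.24650; R = I + sinθ·[k]× + (1−cosθ)·[k]×²:
    [+0.85844 -0.09170 +0.50466]
    [-0.15163 +0.89455 +0.42047]
    [-0.49000 -0.43746 +0.75401]
t = (0.1334, 0.0471, 0.6405) m
M0: Pc = R·M0+t = (+0.06404, +0.12347, +0.64433); u = 743.0·(+0.06404)/0.64433 + 333.3 = 407.1466, v = 500.6·(+0.12347)/0.64433 + 234.2 = 330.1277
M1: Pc = R·M1+t = (+0.18937, +0.10133, +0.57280); u = 743.0·(+0.18937)/0.57280 + 333.3 = 578.9432, v = 500.6·(+0.10133)/0.57280 + 234.2 = 322.7610
M2: Pc = R·M2+t = (+0.20276, -0.02927, +0.63667); u = 743.0·(+0.20276)/0.63667 + 333.3 = 569.9243, v = 500.6·(-0.02927)/0.63667 + 234.2 = 211.1847
M3: Pc = R·M3+t = (+0.07743, -0.00713, +0.70820); u = 743.0·(+0.07743)/0.70820 + 333.3 = 414.5323, v = 500.6·(-0.00713)/0.70820 + 234.2 = 229.1579

c0=(407.15, 330.13) c1=(578.94, 322.76) c2=(569.92, 211.18) c3=(414.53, 229.16)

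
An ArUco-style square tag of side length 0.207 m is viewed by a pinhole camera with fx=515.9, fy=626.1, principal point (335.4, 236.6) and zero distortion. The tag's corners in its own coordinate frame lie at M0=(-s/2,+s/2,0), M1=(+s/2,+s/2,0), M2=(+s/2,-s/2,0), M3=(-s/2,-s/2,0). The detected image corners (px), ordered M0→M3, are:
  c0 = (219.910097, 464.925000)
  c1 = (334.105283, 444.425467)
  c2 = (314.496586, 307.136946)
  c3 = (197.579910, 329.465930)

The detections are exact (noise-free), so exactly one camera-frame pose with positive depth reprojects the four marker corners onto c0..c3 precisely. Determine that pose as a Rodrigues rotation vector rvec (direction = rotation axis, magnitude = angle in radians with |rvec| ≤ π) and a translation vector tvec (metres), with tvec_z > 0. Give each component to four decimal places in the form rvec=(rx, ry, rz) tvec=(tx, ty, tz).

Intrinsics K: fx=515.9, fy=626.1, cx=335.4, cy=236.6
Marker side s = 0.207 m; corners in marker frame (Z=0):
  M0 = (-0.1035, +0.1035, 0)
  M1 = (+0.1035, +0.1035, 0)
  M2 = (+0.1035, -0.1035, 0)
  M3 = (-0.1035, -0.1035, 0)
Detected image corners:
  c0 = (219.910097, 464.925000) px
  c1 = (334.105283, 444.425467) px
  c2 = (314.496586, 307.136946) px
  c3 = (197.579910, 329.465930) px
Planar DLT: solve 8×8 A·h = b for H (H[2,2]=1):
  H  [+545.99391 +133.86356 +266.38249]
  H  [-121.03425 +705.96314 +387.40031]
  H  [-0.04564 +0.12206 +1.00000]
B = K⁻¹H; ‖b₁‖=1.103104, ‖b₂‖=1.103104; λ = 2/(‖b₁‖+‖b₂‖) = 0.906533, sign → tz>0 ⇒ λ=+0.906533
r₁ = λ·B[:,0] = (+0.98631,-0.15961,-0.04137); r₂ = λ·B[:,1] = (+0.16329,+0.98035,+0.11065)
r₃ = r₁×r₂ = (+0.02290,-0.11589,+0.99300); SVD([r₁ r₂ r₃]) → R = UVᵀ:
  R  [+0.98631 +0.16329 +0.02290]
  R  [-0.15961 +0.98035 -0.11589]
  R  [-0.04137 +0.11065 +0.99300]
t = (-0.12128, +0.21834, +0.90653) m
tr R = 2.959665; θ = arccos((tr R − 1)/2) = 0.201176 rad = 11.527°
axis k = ((R−Rᵀ)₃₂, (R−Rᵀ)₁₃, (R−Rᵀ)₂₁) / (2 sinθ) = (+0.566851, +0.160833, -0.807968)
rvec = θ·k = (+0.114037, +0.032356, -0.162544)

rvec=(0.1140, 0.0324, -0.1625) tvec=(-0.1213, 0.2183, 0.9065)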